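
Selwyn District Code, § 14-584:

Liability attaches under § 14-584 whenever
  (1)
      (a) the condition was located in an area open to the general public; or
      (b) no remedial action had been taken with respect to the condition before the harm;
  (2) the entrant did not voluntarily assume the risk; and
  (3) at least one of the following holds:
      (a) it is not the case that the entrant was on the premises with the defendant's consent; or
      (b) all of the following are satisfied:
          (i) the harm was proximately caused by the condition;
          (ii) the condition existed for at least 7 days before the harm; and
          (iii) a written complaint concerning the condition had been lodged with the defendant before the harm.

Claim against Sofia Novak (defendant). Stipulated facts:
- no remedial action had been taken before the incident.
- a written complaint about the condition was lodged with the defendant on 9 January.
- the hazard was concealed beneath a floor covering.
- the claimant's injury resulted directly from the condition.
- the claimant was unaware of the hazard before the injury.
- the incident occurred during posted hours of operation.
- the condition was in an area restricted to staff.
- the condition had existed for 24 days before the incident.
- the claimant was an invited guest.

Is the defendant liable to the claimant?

Yes — liable.

(a) public area — not met.
(b) no remedial action — satisfied.
So (1) is satisfied (F OR T).
(2) no assumed risk — satisfied.
(a) not (consent to enter) — fails.
(i) proximate cause — satisfied.
(ii) condition ≥7 days old — holds.
(iii) complaint lodged — satisfied.
So (b) is satisfied (T AND T AND T).
So (3) is satisfied (F OR T).
Overall: T AND T AND T → true.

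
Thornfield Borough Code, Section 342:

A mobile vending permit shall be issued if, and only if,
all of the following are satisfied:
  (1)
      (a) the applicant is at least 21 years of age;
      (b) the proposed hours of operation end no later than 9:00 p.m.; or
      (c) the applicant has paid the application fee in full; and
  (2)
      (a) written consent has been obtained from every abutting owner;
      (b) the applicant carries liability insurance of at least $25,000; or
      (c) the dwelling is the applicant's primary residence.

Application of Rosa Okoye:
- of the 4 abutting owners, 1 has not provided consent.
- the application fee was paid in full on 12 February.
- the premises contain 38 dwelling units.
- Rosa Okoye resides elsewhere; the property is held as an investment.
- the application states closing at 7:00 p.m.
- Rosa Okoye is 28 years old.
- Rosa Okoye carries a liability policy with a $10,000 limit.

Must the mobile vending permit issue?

No — denied.

(a) age ≥ 21 — satisfied.
(b) closes by 9 p.m. — satisfied.
(c) fee paid — satisfied.
So (1) is satisfied (T OR T OR T).
(a) all abutters consent — not met.
(b) insurance ≥ $25,000 — not met.
(c) primary residence — not met.
(2) = F OR F OR F = false.
Overall: T AND F → false.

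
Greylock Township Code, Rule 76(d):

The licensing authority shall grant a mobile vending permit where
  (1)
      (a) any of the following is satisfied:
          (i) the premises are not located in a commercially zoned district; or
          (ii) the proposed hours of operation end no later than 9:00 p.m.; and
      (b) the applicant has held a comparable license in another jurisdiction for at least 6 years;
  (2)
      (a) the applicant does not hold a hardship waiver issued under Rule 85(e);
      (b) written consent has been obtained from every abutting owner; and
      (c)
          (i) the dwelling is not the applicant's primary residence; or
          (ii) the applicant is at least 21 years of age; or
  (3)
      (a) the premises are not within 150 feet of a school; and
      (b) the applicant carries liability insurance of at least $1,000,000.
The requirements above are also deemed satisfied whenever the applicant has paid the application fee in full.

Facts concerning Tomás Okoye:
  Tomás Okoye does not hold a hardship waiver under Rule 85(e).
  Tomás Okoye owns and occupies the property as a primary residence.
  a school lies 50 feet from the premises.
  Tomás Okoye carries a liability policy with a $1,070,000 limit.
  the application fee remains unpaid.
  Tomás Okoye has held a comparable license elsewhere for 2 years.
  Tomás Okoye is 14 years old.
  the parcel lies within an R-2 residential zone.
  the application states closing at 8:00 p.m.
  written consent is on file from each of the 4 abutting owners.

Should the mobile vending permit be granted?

(i) not (commercially zoned) — holds.
(ii) closes by 9 p.m. — satisfied.
(a) = T OR T = true.
(b) prior license ≥ 6 yr — not met.
(1) = T AND F = false.
(a) not (hardship waiver) — satisfied.
(b) all abutters consent — holds.
(i) not (primary residence) — not met.
(ii) age ≥ 21 — not satisfied.
So (c) is not satisfied (F OR F).
So (2) is not satisfied (T AND T AND F).
(a) ≥150 ft from school — not met.
(b) insurance ≥ $1,000,000 — satisfied.
(3): F AND T → false.
So Overall is not satisfied (F OR F OR F).
Exception (fee paid) — not satisfied.
Result: main false OR exception false → false.

No — denied.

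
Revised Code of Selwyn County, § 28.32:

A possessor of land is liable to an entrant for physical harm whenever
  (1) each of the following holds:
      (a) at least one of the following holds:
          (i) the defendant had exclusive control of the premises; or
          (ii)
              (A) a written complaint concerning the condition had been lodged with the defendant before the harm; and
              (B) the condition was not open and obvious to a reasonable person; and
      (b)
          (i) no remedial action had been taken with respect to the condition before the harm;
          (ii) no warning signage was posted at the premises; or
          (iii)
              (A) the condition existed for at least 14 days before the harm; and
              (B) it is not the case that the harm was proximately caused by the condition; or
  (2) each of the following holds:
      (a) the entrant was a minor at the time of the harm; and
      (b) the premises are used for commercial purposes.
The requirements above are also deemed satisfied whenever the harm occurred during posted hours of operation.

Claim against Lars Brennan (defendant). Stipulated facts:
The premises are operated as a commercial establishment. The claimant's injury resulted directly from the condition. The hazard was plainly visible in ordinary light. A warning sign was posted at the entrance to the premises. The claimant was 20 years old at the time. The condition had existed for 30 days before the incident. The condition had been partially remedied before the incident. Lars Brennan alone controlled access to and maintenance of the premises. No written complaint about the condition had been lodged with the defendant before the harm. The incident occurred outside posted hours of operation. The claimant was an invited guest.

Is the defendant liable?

No — not liable.

(i) exclusive control — holds.
(A) complaint lodged — not satisfied.
(B) not open/obvious — not met.
(ii) = F AND F = false.
(a): T OR F → true.
(i) no remedial action — fails.
(ii) no signage posted — not met.
(A) condition ≥14 days old — satisfied.
(B) not (proximate cause) — not satisfied.
So (iii) is not satisfied (T AND F).
So (b) is not satisfied (F OR F OR F).
So (1) is not satisfied (T AND F).
(a) entrant a minor — not met.
(b) commercial use — met.
(2) = F AND T = false.
Overall = F OR F = false.
Exception (during posted hours) — not satisfied.
Result: main false OR exception false → false.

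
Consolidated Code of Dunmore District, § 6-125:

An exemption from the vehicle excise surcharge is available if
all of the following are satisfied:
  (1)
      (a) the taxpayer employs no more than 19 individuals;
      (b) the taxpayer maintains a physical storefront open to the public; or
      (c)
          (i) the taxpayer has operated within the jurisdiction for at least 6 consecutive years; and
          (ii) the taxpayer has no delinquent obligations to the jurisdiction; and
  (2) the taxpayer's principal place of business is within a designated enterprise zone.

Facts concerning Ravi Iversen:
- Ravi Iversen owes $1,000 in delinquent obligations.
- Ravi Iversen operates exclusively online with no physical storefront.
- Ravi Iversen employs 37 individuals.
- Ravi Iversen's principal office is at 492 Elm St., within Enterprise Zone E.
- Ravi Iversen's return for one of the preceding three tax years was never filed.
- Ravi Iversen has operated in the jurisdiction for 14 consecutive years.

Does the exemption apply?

(a) ≤ 19 employees — fails.
(b) has storefront — fails.
(i) ≥ 6 yrs in jurisdiction — satisfied.
(ii) no delinquency — not met.
So (c) is not satisfied (T AND F).
(1) = F OR F OR F = false.
(2) in enterprise zone — satisfied.
Overall = F AND T = false.

No — not exempt.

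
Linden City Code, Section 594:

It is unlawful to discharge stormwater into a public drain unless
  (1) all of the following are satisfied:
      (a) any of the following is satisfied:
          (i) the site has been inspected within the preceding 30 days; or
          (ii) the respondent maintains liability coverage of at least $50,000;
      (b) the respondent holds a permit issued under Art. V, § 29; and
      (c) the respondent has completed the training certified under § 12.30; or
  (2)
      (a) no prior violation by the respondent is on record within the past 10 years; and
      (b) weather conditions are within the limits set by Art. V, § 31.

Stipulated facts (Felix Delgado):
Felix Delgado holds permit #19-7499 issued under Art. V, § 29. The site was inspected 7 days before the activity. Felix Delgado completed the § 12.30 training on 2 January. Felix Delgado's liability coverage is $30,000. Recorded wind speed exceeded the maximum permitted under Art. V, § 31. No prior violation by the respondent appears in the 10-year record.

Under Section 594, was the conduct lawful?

Yes — lawful.

(i) site inspected — holds.
(ii) coverage ≥ $50,000 — not met.
(a) = T OR F = true.
(b) holds permit — satisfied.
(c) training certified — holds.
(1): T AND T AND T → true.
(a) no prior violation — met.
(b) weather ok — not satisfied.
(2): T AND F → false.
So Overall is satisfied (T OR F).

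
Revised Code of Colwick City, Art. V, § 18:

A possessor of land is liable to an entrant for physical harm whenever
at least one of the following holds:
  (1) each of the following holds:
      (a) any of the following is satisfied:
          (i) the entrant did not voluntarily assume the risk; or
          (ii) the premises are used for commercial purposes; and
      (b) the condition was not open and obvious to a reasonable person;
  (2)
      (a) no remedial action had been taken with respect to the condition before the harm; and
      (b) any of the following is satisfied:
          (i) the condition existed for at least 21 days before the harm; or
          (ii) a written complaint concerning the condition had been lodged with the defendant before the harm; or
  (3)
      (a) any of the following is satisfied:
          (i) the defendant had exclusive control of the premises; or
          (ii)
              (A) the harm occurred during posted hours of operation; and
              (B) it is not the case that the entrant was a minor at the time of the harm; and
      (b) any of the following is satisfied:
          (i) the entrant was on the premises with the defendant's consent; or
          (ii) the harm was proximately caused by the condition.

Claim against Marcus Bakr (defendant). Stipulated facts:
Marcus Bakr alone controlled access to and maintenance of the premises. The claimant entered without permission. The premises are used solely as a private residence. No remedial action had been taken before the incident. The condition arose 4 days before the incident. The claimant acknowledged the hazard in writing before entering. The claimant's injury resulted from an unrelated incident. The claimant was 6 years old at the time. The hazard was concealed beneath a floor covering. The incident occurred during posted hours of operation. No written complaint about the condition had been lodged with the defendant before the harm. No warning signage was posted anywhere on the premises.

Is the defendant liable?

No — not liable.

(i) no assumed risk — not met.
(ii) commercial use — not satisfied.
(a): F OR F → false.
(b) not open/obvious — met.
(1): F AND T → false.
(a) no remedial action — holds.
(i) condition ≥21 days old — not met.
(ii) complaint lodged — not satisfied.
(b) = F OR F = false.
(2): T AND F → false.
(i) exclusive control — holds.
(A) during posted hours — holds.
(B) not (entrant a minor) — fails.
So (ii) is not satisfied (T AND F).
So (a) is satisfied (T OR F).
(i) consent to enter — fails.
(ii) proximate cause — fails.
(b) = F OR F = false.
(3): T AND F → false.
Overall: F OR F OR F → false.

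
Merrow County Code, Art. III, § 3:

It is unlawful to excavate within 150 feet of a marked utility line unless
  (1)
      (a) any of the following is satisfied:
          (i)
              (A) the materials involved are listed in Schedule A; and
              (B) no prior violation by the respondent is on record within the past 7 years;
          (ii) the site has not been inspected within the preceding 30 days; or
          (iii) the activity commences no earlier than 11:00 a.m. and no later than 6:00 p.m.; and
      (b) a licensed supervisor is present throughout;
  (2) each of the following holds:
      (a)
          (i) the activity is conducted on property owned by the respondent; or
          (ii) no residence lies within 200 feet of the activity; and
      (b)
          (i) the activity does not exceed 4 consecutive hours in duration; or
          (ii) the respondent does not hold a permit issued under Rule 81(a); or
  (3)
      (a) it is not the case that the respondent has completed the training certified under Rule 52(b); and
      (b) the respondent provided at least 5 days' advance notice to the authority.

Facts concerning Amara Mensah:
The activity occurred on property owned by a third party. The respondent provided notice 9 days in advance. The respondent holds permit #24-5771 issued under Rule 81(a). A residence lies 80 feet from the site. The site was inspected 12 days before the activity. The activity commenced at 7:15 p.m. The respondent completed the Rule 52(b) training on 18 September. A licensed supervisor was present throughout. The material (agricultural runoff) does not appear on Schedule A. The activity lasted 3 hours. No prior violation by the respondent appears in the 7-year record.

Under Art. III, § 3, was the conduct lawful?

(A) Schedule A material — not satisfied.
(B) no prior violation — met.
(i) = F AND T = false.
(ii) not (site inspected) — not met.
(iii) start within hours — not satisfied.
(a) = F OR F OR F = false.
(b) supervisor present — met.
(1): F AND T → false.
(i) own property — not satisfied.
(ii) no residence in 200 ft — fails.
So (a) is not satisfied (F OR F).
(i) ≤ 4 hrs duration — satisfied.
(ii) not (holds permit) — not satisfied.
(b) = T OR F = true.
So (2) is not satisfied (F AND T).
(a) not (training certified) — fails.
(b) ≥5 days' notice — met.
So (3) is not satisfied (F AND T).
Overall = F OR F OR F = false.

No — unlawful.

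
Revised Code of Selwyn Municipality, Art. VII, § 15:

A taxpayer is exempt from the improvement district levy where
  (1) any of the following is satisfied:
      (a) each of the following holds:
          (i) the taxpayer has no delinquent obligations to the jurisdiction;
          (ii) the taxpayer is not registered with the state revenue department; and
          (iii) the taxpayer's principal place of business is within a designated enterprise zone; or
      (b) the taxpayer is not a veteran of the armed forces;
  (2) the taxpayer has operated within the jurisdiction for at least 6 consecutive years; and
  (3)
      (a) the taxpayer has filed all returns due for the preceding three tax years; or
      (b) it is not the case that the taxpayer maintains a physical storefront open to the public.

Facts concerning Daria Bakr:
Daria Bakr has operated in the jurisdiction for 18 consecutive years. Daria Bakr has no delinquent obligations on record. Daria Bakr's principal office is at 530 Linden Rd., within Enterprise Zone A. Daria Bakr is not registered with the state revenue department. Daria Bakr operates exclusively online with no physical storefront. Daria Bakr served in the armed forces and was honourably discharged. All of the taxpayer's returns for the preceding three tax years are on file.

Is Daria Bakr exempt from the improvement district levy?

Yes — exempt.

(i) no delinquency — met.
(ii) not (state-registered) — holds.
(iii) in enterprise zone — satisfied.
(a): T AND T AND T → true.
(b) not (veteran) — fails.
So (1) is satisfied (T OR F).
(2) ≥ 6 yrs in jurisdiction — met.
(a) returns current — met.
(b) not (has storefront) — satisfied.
(3): T OR T → true.
Overall = T AND T AND T = true.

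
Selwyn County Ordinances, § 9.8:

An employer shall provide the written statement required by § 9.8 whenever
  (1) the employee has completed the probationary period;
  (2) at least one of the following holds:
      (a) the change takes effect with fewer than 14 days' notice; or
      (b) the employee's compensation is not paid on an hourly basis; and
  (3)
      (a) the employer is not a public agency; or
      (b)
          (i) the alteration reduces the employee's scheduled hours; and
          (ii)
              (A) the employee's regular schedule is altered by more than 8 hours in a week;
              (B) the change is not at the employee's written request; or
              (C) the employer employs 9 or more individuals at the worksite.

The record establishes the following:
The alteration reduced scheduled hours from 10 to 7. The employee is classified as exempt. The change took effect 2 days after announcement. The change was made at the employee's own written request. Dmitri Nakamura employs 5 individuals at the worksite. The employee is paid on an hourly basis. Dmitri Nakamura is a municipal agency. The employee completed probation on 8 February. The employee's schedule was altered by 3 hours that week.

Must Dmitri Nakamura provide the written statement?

No — not required.

(1) past probation — satisfied.
(a) < 14 days' notice — met.
(b) not (hourly-paid) — not satisfied.
(2) = T OR F = true.
(a) not (public agency) — not met.
(i) hours reduced — holds.
(A) schedule shift > 8h — not satisfied.
(B) not employee-requested — not satisfied.
(C) ≥ 9 at site — not satisfied.
So (ii) is not satisfied (F OR F OR F).
So (b) is not satisfied (T AND F).
So (3) is not satisfied (F OR F).
Overall = T AND T AND F = false.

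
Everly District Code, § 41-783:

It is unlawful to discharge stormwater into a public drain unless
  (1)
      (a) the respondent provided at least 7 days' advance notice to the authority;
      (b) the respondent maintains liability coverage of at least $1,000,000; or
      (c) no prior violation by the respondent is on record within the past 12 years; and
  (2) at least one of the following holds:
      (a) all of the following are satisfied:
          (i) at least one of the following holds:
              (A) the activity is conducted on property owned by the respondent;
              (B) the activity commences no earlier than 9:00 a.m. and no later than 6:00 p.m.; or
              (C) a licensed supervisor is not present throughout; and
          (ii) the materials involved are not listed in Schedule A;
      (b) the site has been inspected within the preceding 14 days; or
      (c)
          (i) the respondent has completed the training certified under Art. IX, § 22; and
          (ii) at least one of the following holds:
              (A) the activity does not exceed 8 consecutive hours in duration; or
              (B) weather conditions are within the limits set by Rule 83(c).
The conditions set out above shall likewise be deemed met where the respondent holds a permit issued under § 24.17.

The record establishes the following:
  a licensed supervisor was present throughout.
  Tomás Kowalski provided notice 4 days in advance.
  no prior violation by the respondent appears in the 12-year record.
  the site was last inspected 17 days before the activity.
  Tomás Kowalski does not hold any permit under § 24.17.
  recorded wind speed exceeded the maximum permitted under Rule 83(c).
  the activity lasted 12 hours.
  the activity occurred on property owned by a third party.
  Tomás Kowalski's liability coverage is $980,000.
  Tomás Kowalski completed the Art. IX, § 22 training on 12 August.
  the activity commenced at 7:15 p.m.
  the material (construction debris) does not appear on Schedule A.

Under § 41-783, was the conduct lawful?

No — unlawful.

(a) ≥7 days' notice — fails.
(b) coverage ≥ $1,000,000 — fails.
(c) no prior violation — satisfied.
So (1) is satisfied (F OR F OR T).
(A) own property — not satisfied.
(B) start within hours — not met.
(C) not (supervisor present) — fails.
(i): F OR F OR F → false.
(ii) not (Schedule A material) — holds.
(a): F AND T → false.
(b) site inspected — not met.
(i) training certified — satisfied.
(A) ≤ 8 hrs duration — not satisfied.
(B) weather ok — not satisfied.
So (ii) is not satisfied (F OR F).
(c): T AND F → false.
(2) = F OR F OR F = false.
Overall: T AND F → false.
Exception (holds permit) — not satisfied.
Result: main false OR exception false → false.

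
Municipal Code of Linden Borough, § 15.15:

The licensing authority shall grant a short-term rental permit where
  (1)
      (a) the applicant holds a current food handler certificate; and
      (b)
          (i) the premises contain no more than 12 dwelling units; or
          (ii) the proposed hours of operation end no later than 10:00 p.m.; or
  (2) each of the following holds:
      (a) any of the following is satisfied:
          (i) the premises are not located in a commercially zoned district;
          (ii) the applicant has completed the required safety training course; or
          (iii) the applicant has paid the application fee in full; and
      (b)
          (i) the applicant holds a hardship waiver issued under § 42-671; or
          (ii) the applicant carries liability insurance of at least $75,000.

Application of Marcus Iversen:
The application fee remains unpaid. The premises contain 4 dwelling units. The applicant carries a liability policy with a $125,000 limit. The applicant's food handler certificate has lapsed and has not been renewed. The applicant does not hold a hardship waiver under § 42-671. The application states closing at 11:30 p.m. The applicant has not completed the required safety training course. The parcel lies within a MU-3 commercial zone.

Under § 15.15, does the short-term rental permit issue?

No — denied.

(a) food handler cert. — not satisfied.
(i) ≤ 12 units — satisfied.
(ii) closes by 10 p.m. — not met.
(b): T OR F → true.
(1) = F AND T = false.
(i) not (commercially zoned) — fails.
(ii) safety training — not satisfied.
(iii) fee paid — not met.
So (a) is not satisfied (F OR F OR F).
(i) hardship waiver — not met.
(ii) insurance ≥ $75,000 — satisfied.
So (b) is satisfied (F OR T).
(2): F AND T → false.
Overall: F OR F → false.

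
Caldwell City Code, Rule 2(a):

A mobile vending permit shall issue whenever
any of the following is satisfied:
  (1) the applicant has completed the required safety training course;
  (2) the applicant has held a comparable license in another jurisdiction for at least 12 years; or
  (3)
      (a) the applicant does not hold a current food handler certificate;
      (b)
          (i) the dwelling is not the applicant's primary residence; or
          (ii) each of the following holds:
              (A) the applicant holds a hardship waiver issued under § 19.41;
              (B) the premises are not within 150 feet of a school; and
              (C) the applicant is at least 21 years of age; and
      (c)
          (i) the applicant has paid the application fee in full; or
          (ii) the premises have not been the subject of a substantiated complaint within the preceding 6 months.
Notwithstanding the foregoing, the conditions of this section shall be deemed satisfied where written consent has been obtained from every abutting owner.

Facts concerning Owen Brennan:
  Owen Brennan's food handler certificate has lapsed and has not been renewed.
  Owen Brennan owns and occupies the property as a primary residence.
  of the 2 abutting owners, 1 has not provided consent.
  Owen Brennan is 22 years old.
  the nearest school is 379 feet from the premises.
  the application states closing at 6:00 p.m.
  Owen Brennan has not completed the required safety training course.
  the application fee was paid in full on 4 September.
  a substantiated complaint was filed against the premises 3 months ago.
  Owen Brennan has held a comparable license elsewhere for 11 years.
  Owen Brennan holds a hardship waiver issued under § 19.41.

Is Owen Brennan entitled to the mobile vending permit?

Yes — granted.

(1) safety training — not met.
(2) prior license ≥ 12 yr — not met.
(a) not (food handler cert.) — holds.
(i) not (primary residence) — not met.
(A) hardship waiver — met.
(B) ≥150 ft from school — met.
(C) age ≥ 21 — holds.
(ii): T AND T AND T → true.
So (b) is satisfied (F OR T).
(i) fee paid — satisfied.
(ii) no complaint in 6 mo. — not satisfied.
So (c) is satisfied (T OR F).
(3) = T AND T AND T = true.
So Overall is satisfied (F OR F OR T).
Exception (all abutters consent) — not satisfied.
Result: main true OR exception false → true.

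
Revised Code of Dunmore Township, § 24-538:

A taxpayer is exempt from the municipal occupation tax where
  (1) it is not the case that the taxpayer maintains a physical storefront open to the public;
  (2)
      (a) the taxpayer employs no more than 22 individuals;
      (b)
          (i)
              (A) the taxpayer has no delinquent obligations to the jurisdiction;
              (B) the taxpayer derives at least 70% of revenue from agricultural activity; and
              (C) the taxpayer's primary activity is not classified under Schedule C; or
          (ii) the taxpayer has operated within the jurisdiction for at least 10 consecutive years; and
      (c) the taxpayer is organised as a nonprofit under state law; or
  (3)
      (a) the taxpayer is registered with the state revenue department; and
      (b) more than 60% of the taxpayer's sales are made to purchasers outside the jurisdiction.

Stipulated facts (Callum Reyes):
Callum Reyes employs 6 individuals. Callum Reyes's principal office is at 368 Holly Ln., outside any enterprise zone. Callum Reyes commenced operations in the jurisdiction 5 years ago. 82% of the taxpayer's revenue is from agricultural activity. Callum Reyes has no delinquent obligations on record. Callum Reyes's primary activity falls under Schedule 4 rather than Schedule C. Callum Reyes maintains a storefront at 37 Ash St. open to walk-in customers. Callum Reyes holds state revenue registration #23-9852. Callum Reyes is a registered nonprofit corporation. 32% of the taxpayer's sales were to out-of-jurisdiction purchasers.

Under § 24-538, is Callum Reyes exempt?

Yes — exempt.

(1) not (has storefront) — not met.
(a) ≤ 22 employees — met.
(A) no delinquency — met.
(B) ≥70% agricultural — met.
(C) not (Schedule C activity) — holds.
(i) = T AND T AND T = true.
(ii) ≥ 10 yrs in jurisdiction — fails.
(b): T OR F → true.
(c) nonprofit — met.
(2): T AND T AND T → true.
(a) state-registered — satisfied.
(b) >60% out-of-jur. sales — fails.
So (3) is not satisfied (T AND F).
So Overall is satisfied (F OR T OR F).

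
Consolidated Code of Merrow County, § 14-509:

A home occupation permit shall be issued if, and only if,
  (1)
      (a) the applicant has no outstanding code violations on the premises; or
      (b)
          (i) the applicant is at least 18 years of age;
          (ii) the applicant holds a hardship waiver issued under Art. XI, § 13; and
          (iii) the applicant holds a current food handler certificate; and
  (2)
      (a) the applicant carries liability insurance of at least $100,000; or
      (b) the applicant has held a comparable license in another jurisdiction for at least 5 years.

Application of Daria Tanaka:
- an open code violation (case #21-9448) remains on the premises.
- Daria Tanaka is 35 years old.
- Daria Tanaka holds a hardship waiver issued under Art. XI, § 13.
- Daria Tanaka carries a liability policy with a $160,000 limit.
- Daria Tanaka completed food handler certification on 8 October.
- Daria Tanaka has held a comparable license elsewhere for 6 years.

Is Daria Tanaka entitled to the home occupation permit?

Yes — granted.

(a) no code violations — fails.
(i) age ≥ 18 — met.
(ii) hardship waiver — holds.
(iii) food handler cert. — met.
(b): T AND T AND T → true.
So (1) is satisfied (F OR T).
(a) insurance ≥ $100,000 — met.
(b) prior license ≥ 5 yr — satisfied.
(2): T OR T → true.
Overall: T AND T → true.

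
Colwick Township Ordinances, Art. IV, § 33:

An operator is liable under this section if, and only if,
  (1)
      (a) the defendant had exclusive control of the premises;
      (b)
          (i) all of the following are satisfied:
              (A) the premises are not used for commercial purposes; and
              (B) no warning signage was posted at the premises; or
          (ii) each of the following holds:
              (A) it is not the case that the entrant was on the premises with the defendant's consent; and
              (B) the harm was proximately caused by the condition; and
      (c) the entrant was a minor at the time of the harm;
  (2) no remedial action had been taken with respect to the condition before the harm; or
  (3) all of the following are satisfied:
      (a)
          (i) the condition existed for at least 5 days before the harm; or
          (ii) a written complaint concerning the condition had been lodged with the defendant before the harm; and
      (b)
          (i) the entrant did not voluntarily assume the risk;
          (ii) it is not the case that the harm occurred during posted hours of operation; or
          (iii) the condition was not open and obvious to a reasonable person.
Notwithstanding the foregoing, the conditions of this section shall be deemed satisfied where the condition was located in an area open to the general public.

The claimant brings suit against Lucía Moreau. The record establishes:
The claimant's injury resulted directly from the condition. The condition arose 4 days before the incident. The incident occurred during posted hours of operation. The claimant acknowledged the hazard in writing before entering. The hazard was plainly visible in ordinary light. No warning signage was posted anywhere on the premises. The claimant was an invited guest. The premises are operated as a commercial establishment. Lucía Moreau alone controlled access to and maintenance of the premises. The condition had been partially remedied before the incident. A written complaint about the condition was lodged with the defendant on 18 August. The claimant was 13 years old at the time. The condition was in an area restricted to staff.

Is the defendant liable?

No — not liable.

(a) exclusive control — holds.
(A) not (commercial use) — not satisfied.
(B) no signage posted — satisfied.
(i): F AND T → false.
(A) not (consent to enter) — not satisfied.
(B) proximate cause — holds.
So (ii) is not satisfied (F AND T).
(b): F OR F → false.
(c) entrant a minor — met.
So (1) is not satisfied (T AND F AND T).
(2) no remedial action — not met.
(i) condition ≥5 days old — not satisfied.
(ii) complaint lodged — holds.
So (a) is satisfied (F OR T).
(i) no assumed risk — not satisfied.
(ii) not (during posted hours) — not met.
(iii) not open/obvious — fails.
So (b) is not satisfied (F OR F OR F).
So (3) is not satisfied (T AND F).
Overall = F OR F OR F = false.
Exception (public area) — not satisfied.
Result: main false OR exception false → false.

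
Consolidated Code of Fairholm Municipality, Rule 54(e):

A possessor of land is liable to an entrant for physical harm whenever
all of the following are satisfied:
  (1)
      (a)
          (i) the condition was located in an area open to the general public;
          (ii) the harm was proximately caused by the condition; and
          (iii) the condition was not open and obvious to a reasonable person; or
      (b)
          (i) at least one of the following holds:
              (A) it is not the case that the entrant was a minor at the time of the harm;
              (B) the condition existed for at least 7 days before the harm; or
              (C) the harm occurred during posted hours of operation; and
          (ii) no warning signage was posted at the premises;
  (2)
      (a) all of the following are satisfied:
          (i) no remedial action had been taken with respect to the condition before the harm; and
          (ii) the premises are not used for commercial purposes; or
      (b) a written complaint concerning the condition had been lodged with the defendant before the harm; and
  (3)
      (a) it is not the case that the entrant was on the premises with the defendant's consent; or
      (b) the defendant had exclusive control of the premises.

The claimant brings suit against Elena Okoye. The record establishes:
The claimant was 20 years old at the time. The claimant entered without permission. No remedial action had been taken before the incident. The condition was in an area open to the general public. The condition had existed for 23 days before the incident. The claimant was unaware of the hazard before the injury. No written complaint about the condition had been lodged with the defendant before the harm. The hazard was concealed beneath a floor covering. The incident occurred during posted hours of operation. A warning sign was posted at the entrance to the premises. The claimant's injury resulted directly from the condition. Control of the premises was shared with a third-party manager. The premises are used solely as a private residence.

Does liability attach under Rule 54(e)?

Yes — liable.

(i) public area — met.
(ii) proximate cause — holds.
(iii) not open/obvious — holds.
(a): T AND T AND T → true.
(A) not (entrant a minor) — holds.
(B) condition ≥7 days old — holds.
(C) during posted hours — satisfied.
(i): T OR T OR T → true.
(ii) no signage posted — not met.
(b): T AND F → false.
So (1) is satisfied (T OR F).
(i) no remedial action — holds.
(ii) not (commercial use) — met.
(a): T AND T → true.
(b) complaint lodged — fails.
(2): T OR F → true.
(a) not (consent to enter) — met.
(b) exclusive control — fails.
(3) = T OR F = true.
Overall = T AND T AND T = true.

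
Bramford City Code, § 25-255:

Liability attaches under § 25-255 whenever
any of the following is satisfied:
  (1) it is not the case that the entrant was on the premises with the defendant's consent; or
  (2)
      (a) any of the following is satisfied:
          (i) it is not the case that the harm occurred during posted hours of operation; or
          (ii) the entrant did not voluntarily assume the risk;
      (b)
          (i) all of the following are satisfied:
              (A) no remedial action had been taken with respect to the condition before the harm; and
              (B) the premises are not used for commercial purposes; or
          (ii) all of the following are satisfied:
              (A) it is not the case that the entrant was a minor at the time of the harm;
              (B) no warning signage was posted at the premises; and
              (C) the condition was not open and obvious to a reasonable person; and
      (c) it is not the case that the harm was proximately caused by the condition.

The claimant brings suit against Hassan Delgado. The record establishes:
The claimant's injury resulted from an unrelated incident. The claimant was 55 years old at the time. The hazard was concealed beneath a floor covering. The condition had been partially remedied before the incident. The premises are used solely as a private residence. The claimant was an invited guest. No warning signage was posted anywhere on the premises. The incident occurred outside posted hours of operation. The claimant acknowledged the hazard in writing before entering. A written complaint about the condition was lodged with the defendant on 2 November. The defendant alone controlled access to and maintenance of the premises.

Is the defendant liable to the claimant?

(1) not (consent to enter) — not satisfied.
(i) not (during posted hours) — met.
(ii) no assumed risk — fails.
So (a) is satisfied (T OR F).
(A) no remedial action — not met.
(B) not (commercial use) — met.
(i): F AND T → false.
(A) not (entrant a minor) — met.
(B) no signage posted — holds.
(C) not open/obvious — holds.
So (ii) is satisfied (T AND T AND T).
(b): F OR T → true.
(c) not (proximate cause) — holds.
So (2) is satisfied (T AND T AND T).
Overall = F OR T = true.

Yes — liable.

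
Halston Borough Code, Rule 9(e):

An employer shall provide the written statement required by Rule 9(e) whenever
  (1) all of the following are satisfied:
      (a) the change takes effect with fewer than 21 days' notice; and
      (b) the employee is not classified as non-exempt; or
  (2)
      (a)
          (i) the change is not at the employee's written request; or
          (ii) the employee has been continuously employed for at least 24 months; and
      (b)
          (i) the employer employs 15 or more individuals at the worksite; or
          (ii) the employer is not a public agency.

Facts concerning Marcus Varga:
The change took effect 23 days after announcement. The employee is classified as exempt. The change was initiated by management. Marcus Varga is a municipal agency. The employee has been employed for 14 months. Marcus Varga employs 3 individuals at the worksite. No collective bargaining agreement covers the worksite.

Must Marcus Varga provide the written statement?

No — not required.

(a) < 21 days' notice — not met.
(b) not (non-exempt) — met.
So (1) is not satisfied (F AND T).
(i) not employee-requested — holds.
(ii) tenure ≥ 24 mo. — not met.
So (a) is satisfied (T OR F).
(i) ≥ 15 at site — not met.
(ii) not (public agency) — not met.
So (b) is not satisfied (F OR F).
So (2) is not satisfied (T AND F).
Overall: F OR F → false.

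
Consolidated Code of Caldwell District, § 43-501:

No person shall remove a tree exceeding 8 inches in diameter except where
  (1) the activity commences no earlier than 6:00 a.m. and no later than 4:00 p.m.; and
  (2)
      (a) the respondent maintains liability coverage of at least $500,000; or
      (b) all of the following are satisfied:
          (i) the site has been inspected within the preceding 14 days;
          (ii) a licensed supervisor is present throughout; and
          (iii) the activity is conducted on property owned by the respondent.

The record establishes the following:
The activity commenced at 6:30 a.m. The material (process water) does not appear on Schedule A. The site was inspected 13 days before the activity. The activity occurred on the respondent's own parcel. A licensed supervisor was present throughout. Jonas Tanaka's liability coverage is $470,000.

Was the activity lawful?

Yes — lawful.

(1) start within hours — holds.
(a) coverage ≥ $500,000 — not met.
(i) site inspected — met.
(ii) supervisor present — holds.
(iii) own property — holds.
(b): T AND T AND T → true.
(2): F OR T → true.
Overall = T AND T = true.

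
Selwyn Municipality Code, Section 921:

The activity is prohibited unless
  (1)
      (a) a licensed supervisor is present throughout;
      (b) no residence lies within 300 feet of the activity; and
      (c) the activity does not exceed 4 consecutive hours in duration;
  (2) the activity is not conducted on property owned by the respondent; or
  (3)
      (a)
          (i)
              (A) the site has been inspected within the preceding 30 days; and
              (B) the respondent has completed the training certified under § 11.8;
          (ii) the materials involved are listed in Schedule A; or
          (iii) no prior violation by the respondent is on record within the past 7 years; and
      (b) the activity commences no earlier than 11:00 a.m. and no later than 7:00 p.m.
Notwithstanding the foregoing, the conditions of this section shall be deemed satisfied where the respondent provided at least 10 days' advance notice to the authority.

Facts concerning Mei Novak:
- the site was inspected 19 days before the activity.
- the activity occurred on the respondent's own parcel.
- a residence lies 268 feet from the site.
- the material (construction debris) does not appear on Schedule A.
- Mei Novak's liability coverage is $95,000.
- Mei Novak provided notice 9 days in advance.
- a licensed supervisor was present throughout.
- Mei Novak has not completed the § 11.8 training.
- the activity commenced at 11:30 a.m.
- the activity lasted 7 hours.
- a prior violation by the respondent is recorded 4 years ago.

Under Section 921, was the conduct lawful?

No — unlawful.

(a) supervisor present — holds.
(b) no residence in 300 ft — not satisfied.
(c) ≤ 4 hrs duration — not satisfied.
(1) = T AND F AND F = false.
(2) not (own property) — not met.
(A) site inspected — satisfied.
(B) training certified — fails.
So (i) is not satisfied (T AND F).
(ii) Schedule A material — not satisfied.
(iii) no prior violation — not satisfied.
(a) = F OR F OR F = false.
(b) start within hours — holds.
(3): F AND T → false.
So Overall is not satisfied (F OR F OR F).
Exception (≥10 days' notice) — not satisfied.
Result: main false OR exception false → false.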